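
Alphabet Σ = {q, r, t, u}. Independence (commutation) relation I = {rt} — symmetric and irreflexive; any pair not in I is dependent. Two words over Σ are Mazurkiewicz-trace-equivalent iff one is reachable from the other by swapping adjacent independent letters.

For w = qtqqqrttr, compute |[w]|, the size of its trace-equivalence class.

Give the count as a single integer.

piece 0:q — minimal
piece 1:t rests on {0:q}
piece 2:q rests on {1:t}
piece 3:q rests on {2:q}
piece 4:q rests on {3:q}
piece 5:r rests on {4:q}
piece 6:t rests on {4:q}
piece 7:t rests on {6:t}
piece 8:r rests on {5:r}
minimal pieces: {0:q}
ways to finish when only these pieces remain (= sum over removing one remaining piece with nothing left below it):
  1 left: {7}→1  {8}→1
  2 left: {5,8}→1  {6,7}→1  {7,8}→2
  3 left: {5,7,8}→3  {6,7,8}→3
  4 left: {5,6,7,8}→6
  5 left: {4,5,6,7,8}→6
  6 left: {3,4,5,6,7,8}→6
  7 left: {2,3,4,5,6,7,8}→6
  placing 0:q first → 6 extensions

6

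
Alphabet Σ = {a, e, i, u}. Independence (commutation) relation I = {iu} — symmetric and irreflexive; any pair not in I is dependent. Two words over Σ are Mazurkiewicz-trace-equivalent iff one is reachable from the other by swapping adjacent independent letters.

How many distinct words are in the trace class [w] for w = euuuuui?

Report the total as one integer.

6

0(e) covers ∅
1(u) covers 0:e
2(u) covers 1:u
3(u) covers 2:u
4(u) covers 3:u
5(u) covers 4:u
6(i) covers 0:e
floor of heap: 0:e
completions by unplaced set U, small U first (add the entries for U minus each lowest piece of U):
  |U|=1: {5}:1  {6}:1
  |U|=2: {4,5}:1  {5,6}:2
  |U|=3: {3,4,5}:1  {4,5,6}:3
  |U|=4: {2,3,4,5}:1  {3,4,5,6}:4
  |U|=5: {1,2,3,4,5}:1  {2,3,4,5,6}:5
  start at 0(e): 6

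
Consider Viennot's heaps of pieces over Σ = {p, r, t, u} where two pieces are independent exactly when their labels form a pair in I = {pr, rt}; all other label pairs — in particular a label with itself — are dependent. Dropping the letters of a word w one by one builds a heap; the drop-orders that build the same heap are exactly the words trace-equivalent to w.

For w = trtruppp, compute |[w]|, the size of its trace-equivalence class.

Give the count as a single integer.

0(t) covers ∅
1(r) covers ∅
2(t) covers 0:t
3(r) covers 1:r
4(u) covers 2:t, 3:r
5(p) covers 4:u
6(p) covers 5:p
7(p) covers 6:p
floor of heap: 0:t, 1:r
completions by unplaced set U, small U first (add the entries for U minus each lowest piece of U):
  |U|=1: {7}:1
  |U|=2: {6,7}:1
  |U|=3: {5,6,7}:1
  |U|=4: {4,5,6,7}:1
  |U|=5: {2,4,5,6,7}:1  {3,4,5,6,7}:1
  |U|=6: {0,2,4,5,6,7}:1  {1,3,4,5,6,7}:1  {2,3,4,5,6,7}:2
  start at 0(t): 3
  start at 1(r): 3
sum over floor = 6

6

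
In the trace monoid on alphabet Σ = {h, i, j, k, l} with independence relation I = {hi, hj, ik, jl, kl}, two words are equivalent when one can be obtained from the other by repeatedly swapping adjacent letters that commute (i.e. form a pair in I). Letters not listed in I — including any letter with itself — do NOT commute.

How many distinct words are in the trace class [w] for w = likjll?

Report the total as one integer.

#0=l has no predecessor
#1=i depends on [0:l]
#2=k has no predecessor
#3=j depends on [1:i, 2:k]
#4=l depends on [1:i]
#5=l depends on [4:l]
sources: [0:l, 2:k]
N(rest) = Σ N(rest − s) over sources s of rest; N(one piece) = 1:
  size 1 → [3]=1  [5]=1
  size 2 → [2,3]=1  [3,5]=2  [4,5]=1
  size 3 → [2,3,5]=3  [3,4,5]=3
  size 4 → [1,3,4,5]=3  [2,3,4,5]=6
  first=0(l) contributes 9
  first=2(k) contributes 3
|[w]| = 12

12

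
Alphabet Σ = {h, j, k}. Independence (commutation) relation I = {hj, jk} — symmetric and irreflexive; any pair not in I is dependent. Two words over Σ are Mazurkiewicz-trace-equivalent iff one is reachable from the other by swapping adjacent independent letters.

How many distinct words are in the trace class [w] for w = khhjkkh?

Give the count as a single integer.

7

0(k) covers ∅
1(h) covers 0:k
2(h) covers 1:h
3(j) covers ∅
4(k) covers 2:h
5(k) covers 4:k
6(h) covers 5:k
floor of heap: 0:k, 3:j
completions by unplaced set U, small U first (add the entries for U minus each lowest piece of U):
  |U|=1: {3}:1  {6}:1
  |U|=2: {3,6}:2  {5,6}:1
  |U|=3: {3,5,6}:3  {4,5,6}:1
  |U|=4: {2,4,5,6}:1  {3,4,5,6}:4
  |U|=5: {1,2,4,5,6}:1  {2,3,4,5,6}:5
  start at 0(k): 6
  start at 3(j): 1
sum over floor = 7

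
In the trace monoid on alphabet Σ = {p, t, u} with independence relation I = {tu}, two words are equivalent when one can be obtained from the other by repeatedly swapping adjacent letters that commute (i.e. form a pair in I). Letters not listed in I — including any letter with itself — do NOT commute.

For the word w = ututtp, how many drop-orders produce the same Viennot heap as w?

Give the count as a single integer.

piece 0:u — minimal
piece 1:t — minimal
piece 2:u rests on {0:u}
piece 3:t rests on {1:t}
piece 4:t rests on {3:t}
piece 5:p rests on {2:u, 4:t}
minimal pieces: {0:u, 1:t}
ways to finish when only these pieces remain (= sum over removing one remaining piece with nothing left below it):
  1 left: {5}→1
  2 left: {2,5}→1  {4,5}→1
  3 left: {0,2,5}→1  {2,4,5}→2  {3,4,5}→1
  4 left: {0,2,4,5}→3  {1,3,4,5}→1  {2,3,4,5}→3
  placing 0:u first → 4 extensions
  placing 1:t first → 6 extensions
total linear extensions = 10

10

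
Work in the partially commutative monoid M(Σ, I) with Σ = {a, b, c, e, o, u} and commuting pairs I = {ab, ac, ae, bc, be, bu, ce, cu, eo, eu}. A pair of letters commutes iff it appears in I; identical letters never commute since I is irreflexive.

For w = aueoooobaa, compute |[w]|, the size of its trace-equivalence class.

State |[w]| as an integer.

drop 0:a onto floor
drop 1:u onto {0:a}
drop 2:e onto floor
drop 3:o onto {1:u}
drop 4:o onto {3:o}
drop 5:o onto {4:o}
drop 6:o onto {5:o}
drop 7:b onto {6:o}
drop 8:a onto {6:o}
drop 9:a onto {8:a}
ground layer = {0:a, 2:e}
drop-orders for the pieces not yet dropped (sum over which currently-grounded one goes next):
  1 to go: {2} 1  {7} 1  {9} 1
  2 to go: {2,7} 2  {2,9} 2  {7,9} 2  {8,9} 1
  3 to go: {2,7,9} 6  {2,8,9} 3  {7,8,9} 3
  4 to go: {2,7,8,9} 12  {6,7,8,9} 3
  5 to go: {2,6,7,8,9} 15  {5,6,7,8,9} 3
  6 to go: {2,5,6,7,8,9} 18  {4,5,6,7,8,9} 3
  7 to go: {2,4,5,6,7,8,9} 21  {3,4,5,6,7,8,9} 3
  8 to go: {1,3,4,5,6,7,8,9} 3  {2,3,4,5,6,7,8,9} 24
  if 0:a drops first: 27 orders
  if 2:e drops first: 3 orders
heap linearizations: 30

30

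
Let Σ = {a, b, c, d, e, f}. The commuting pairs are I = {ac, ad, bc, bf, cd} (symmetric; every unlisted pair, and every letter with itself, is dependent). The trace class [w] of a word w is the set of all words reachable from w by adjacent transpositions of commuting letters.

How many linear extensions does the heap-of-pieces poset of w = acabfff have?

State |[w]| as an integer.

0(a) covers ∅
1(c) covers ∅
2(a) covers 0:a
3(b) covers 2:a
4(f) covers 1:c, 2:a
5(f) covers 4:f
6(f) covers 5:f
floor of heap: 0:a, 1:c
completions by unplaced set U, small U first (add the entries for U minus each lowest piece of U):
  |U|=1: {3}:1  {6}:1
  |U|=2: {3,6}:2  {5,6}:1
  |U|=3: {3,5,6}:3  {4,5,6}:1
  |U|=4: {1,4,5,6}:1  {3,4,5,6}:4
  |U|=5: {1,3,4,5,6}:5  {2,3,4,5,6}:4
  start at 0(a): 9
  start at 1(c): 4
sum over floor = 13

13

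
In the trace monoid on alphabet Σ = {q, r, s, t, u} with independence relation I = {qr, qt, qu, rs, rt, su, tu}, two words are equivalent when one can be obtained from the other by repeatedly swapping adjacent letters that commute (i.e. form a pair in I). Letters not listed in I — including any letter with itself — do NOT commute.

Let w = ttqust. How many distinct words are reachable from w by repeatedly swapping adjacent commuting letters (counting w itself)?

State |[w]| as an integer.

18

piece 0:t — minimal
piece 1:t rests on {0:t}
piece 2:q — minimal
piece 3:u — minimal
piece 4:s rests on {1:t, 2:q}
piece 5:t rests on {4:s}
minimal pieces: {0:t, 2:q, 3:u}
ways to finish when only these pieces remain (= sum over removing one remaining piece with nothing left below it):
  1 left: {3}→1  {5}→1
  2 left: {3,5}→2  {4,5}→1
  3 left: {1,4,5}→1  {2,4,5}→1  {3,4,5}→3
  4 left: {0,1,4,5}→1  {1,2,4,5}→2  {1,3,4,5}→4  {2,3,4,5}→4
  placing 0:t first → 10 extensions
  placing 2:q first → 5 extensions
  placing 3:u first → 3 extensions
total linear extensions = 18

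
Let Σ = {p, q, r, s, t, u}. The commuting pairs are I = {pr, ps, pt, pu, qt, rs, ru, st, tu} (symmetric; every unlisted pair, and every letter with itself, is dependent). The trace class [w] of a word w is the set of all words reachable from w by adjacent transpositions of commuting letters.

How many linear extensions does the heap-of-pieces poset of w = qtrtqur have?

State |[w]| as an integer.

drop 0:q onto floor
drop 1:t onto floor
drop 2:r onto {0:q, 1:t}
drop 3:t onto {2:r}
drop 4:q onto {2:r}
drop 5:u onto {4:q}
drop 6:r onto {3:t, 4:q}
ground layer = {0:q, 1:t}
drop-orders for the pieces not yet dropped (sum over which currently-grounded one goes next):
  1 to go: {5} 1  {6} 1
  2 to go: {3,6} 1  {5,6} 2
  3 to go: {3,5,6} 3  {4,5,6} 2
  4 to go: {3,4,5,6} 5
  5 to go: {2,3,4,5,6} 5
  if 0:q drops first: 5 orders
  if 1:t drops first: 5 orders
heap linearizations: 10

10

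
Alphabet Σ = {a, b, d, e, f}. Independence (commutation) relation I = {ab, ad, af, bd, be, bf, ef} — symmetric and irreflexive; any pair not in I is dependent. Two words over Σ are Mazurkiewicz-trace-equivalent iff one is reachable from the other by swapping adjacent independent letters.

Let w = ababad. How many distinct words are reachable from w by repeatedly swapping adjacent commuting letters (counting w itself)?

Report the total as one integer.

#0=a has no predecessor
#1=b has no predecessor
#2=a depends on [0:a]
#3=b depends on [1:b]
#4=a depends on [2:a]
#5=d has no predecessor
sources: [0:a, 1:b, 5:d]
N(rest) = Σ N(rest − s) over sources s of rest; N(one piece) = 1:
  size 1 → [3]=1  [4]=1  [5]=1
  size 2 → [1,3]=1  [2,4]=1  [3,4]=2  [3,5]=2  [4,5]=2
  size 3 → [0,2,4]=1  [1,3,4]=3  [1,3,5]=3  [2,3,4]=3  [2,4,5]=3  [3,4,5]=6
  size 4 → [0,2,3,4]=4  [0,2,4,5]=4  [1,2,3,4]=6  [1,3,4,5]=12  [2,3,4,5]=12
  first=0(a) contributes 30
  first=1(b) contributes 20
  first=5(d) contributes 10
|[w]| = 60

60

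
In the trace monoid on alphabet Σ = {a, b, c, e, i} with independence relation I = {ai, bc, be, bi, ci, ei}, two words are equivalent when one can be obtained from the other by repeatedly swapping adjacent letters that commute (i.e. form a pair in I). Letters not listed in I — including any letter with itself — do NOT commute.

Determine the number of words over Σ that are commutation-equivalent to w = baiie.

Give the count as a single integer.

10

piece 0:b — minimal
piece 1:a rests on {0:b}
piece 2:i — minimal
piece 3:i rests on {2:i}
piece 4:e rests on {1:a}
minimal pieces: {0:b, 2:i}
ways to finish when only these pieces remain (= sum over removing one remaining piece with nothing left below it):
  1 left: {3}→1  {4}→1
  2 left: {1,4}→1  {2,3}→1  {3,4}→2
  3 left: {0,1,4}→1  {1,3,4}→3  {2,3,4}→3
  placing 0:b first → 6 extensions
  placing 2:i first → 4 extensions
total linear extensions = 10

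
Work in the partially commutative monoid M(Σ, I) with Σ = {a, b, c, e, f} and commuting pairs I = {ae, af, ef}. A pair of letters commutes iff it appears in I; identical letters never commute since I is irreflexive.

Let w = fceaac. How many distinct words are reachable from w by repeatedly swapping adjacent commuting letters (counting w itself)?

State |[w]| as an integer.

#0=f has no predecessor
#1=c depends on [0:f]
#2=e depends on [1:c]
#3=a depends on [1:c]
#4=a depends on [3:a]
#5=c depends on [2:e, 4:a]
sources: [0:f]
N(rest) = Σ N(rest − s) over sources s of rest; N(one piece) = 1:
  size 1 → [5]=1
  size 2 → [2,5]=1  [4,5]=1
  size 3 → [2,4,5]=2  [3,4,5]=1
  size 4 → [2,3,4,5]=3
  first=0(f) contributes 3

3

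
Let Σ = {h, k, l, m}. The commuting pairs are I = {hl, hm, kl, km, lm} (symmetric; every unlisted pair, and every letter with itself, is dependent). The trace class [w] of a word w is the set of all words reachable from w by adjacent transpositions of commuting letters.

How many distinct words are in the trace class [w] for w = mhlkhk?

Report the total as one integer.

30

piece 0:m — minimal
piece 1:h — minimal
piece 2:l — minimal
piece 3:k rests on {1:h}
piece 4:h rests on {3:k}
piece 5:k rests on {4:h}
minimal pieces: {0:m, 1:h, 2:l}
ways to finish when only these pieces remain (= sum over removing one remaining piece with nothing left below it):
  1 left: {0}→1  {2}→1  {5}→1
  2 left: {0,2}→2  {0,5}→2  {2,5}→2  {4,5}→1
  3 left: {0,2,5}→6  {0,4,5}→3  {2,4,5}→3  {3,4,5}→1
  4 left: {0,2,4,5}→12  {0,3,4,5}→4  {1,3,4,5}→1  {2,3,4,5}→4
  placing 0:m first → 5 extensions
  placing 1:h first → 20 extensions
  placing 2:l first → 5 extensions
total linear extensions = 30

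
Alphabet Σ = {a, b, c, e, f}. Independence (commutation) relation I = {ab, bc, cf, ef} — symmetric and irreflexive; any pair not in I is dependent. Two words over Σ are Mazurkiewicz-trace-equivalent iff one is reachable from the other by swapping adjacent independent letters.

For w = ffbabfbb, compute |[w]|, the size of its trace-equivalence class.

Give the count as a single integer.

3

piece 0:f — minimal
piece 1:f rests on {0:f}
piece 2:b rests on {1:f}
piece 3:a rests on {1:f}
piece 4:b rests on {2:b}
piece 5:f rests on {3:a, 4:b}
piece 6:b rests on {5:f}
piece 7:b rests on {6:b}
minimal pieces: {0:f}
ways to finish when only these pieces remain (= sum over removing one remaining piece with nothing left below it):
  1 left: {7}→1
  2 left: {6,7}→1
  3 left: {5,6,7}→1
  4 left: {3,5,6,7}→1  {4,5,6,7}→1
  5 left: {2,4,5,6,7}→1  {3,4,5,6,7}→2
  6 left: {2,3,4,5,6,7}→3
  placing 0:f first → 3 extensions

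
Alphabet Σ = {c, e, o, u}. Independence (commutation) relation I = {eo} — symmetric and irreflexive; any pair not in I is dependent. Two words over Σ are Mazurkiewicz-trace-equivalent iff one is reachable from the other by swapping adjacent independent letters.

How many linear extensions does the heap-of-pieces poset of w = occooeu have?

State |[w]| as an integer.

drop 0:o onto floor
drop 1:c onto {0:o}
drop 2:c onto {1:c}
drop 3:o onto {2:c}
drop 4:o onto {3:o}
drop 5:e onto {2:c}
drop 6:u onto {4:o, 5:e}
ground layer = {0:o}
drop-orders for the pieces not yet dropped (sum over which currently-grounded one goes next):
  1 to go: {6} 1
  2 to go: {4,6} 1  {5,6} 1
  3 to go: {3,4,6} 1  {4,5,6} 2
  4 to go: {3,4,5,6} 3
  5 to go: {2,3,4,5,6} 3
  if 0:o drops first: 3 orders

3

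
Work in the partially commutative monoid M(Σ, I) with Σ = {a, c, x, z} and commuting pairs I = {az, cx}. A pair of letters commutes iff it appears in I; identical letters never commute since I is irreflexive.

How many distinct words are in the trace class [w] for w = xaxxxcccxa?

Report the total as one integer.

drop 0:x onto floor
drop 1:a onto {0:x}
drop 2:x onto {1:a}
drop 3:x onto {2:x}
drop 4:x onto {3:x}
drop 5:c onto {1:a}
drop 6:c onto {5:c}
drop 7:c onto {6:c}
drop 8:x onto {4:x}
drop 9:a onto {7:c, 8:x}
ground layer = {0:x}
drop-orders for the pieces not yet dropped (sum over which currently-grounded one goes next):
  1 to go: {9} 1
  2 to go: {7,9} 1  {8,9} 1
  3 to go: {4,8,9} 1  {6,7,9} 1  {7,8,9} 2
  4 to go: {3,4,8,9} 1  {4,7,8,9} 3  {5,6,7,9} 1  {6,7,8,9} 3
  5 to go: {2,3,4,8,9} 1  {3,4,7,8,9} 4  {4,6,7,8,9} 6  {5,6,7,8,9} 4
  6 to go: {2,3,4,7,8,9} 5  {3,4,6,7,8,9} 10  {4,5,6,7,8,9} 10
  7 to go: {2,3,4,6,7,8,9} 15  {3,4,5,6,7,8,9} 20
  8 to go: {2,3,4,5,6,7,8,9} 35
  if 0:x drops first: 35 orders

35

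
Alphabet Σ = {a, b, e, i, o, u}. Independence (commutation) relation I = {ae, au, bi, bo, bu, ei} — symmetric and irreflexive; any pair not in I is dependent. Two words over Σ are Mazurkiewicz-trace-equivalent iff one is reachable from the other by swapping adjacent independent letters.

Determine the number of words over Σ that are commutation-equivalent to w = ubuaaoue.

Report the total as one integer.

#0=u has no predecessor
#1=b has no predecessor
#2=u depends on [0:u]
#3=a depends on [1:b]
#4=a depends on [3:a]
#5=o depends on [2:u, 4:a]
#6=u depends on [5:o]
#7=e depends on [6:u]
sources: [0:u, 1:b]
N(rest) = Σ N(rest − s) over sources s of rest; N(one piece) = 1:
  size 1 → [7]=1
  size 2 → [6,7]=1
  size 3 → [5,6,7]=1
  size 4 → [2,5,6,7]=1  [4,5,6,7]=1
  size 5 → [0,2,5,6,7]=1  [2,4,5,6,7]=2  [3,4,5,6,7]=1
  size 6 → [0,2,4,5,6,7]=3  [1,3,4,5,6,7]=1  [2,3,4,5,6,7]=3
  first=0(u) contributes 4
  first=1(b) contributes 6
|[w]| = 10

10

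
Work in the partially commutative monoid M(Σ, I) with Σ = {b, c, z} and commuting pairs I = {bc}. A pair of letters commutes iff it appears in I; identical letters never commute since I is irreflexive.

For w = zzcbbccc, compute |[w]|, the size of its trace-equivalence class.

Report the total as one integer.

15

drop 0:z onto floor
drop 1:z onto {0:z}
drop 2:c onto {1:z}
drop 3:b onto {1:z}
drop 4:b onto {3:b}
drop 5:c onto {2:c}
drop 6:c onto {5:c}
drop 7:c onto {6:c}
ground layer = {0:z}
drop-orders for the pieces not yet dropped (sum over which currently-grounded one goes next):
  1 to go: {4} 1  {7} 1
  2 to go: {3,4} 1  {4,7} 2  {6,7} 1
  3 to go: {3,4,7} 3  {4,6,7} 3  {5,6,7} 1
  4 to go: {2,5,6,7} 1  {3,4,6,7} 6  {4,5,6,7} 4
  5 to go: {2,4,5,6,7} 5  {3,4,5,6,7} 10
  6 to go: {2,3,4,5,6,7} 15
  if 0:z drops first: 15 orders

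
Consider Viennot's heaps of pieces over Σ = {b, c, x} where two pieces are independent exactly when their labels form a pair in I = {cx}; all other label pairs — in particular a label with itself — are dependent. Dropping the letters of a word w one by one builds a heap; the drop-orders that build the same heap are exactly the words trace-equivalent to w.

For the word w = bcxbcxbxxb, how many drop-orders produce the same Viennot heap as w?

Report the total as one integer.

4

piece 0:b — minimal
piece 1:c rests on {0:b}
piece 2:x rests on {0:b}
piece 3:b rests on {1:c, 2:x}
piece 4:c rests on {3:b}
piece 5:x rests on {3:b}
piece 6:b rests on {4:c, 5:x}
piece 7:x rests on {6:b}
piece 8:x rests on {7:x}
piece 9:b rests on {8:x}
minimal pieces: {0:b}
ways to finish when only these pieces remain (= sum over removing one remaining piece with nothing left below it):
  1 left: {9}→1
  2 left: {8,9}→1
  3 left: {7,8,9}→1
  4 left: {6,7,8,9}→1
  5 left: {4,6,7,8,9}→1  {5,6,7,8,9}→1
  6 left: {4,5,6,7,8,9}→2
  7 left: {3,4,5,6,7,8,9}→2
  8 left: {1,3,4,5,6,7,8,9}→2  {2,3,4,5,6,7,8,9}→2
  placing 0:b first → 4 extensions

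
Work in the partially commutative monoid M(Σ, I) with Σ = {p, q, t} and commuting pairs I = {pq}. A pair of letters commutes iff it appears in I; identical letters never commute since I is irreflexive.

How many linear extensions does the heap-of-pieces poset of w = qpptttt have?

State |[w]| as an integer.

3

#0=q has no predecessor
#1=p has no predecessor
#2=p depends on [1:p]
#3=t depends on [0:q, 2:p]
#4=t depends on [3:t]
#5=t depends on [4:t]
#6=t depends on [5:t]
sources: [0:q, 1:p]
N(rest) = Σ N(rest − s) over sources s of rest; N(one piece) = 1:
  size 1 → [6]=1
  size 2 → [5,6]=1
  size 3 → [4,5,6]=1
  size 4 → [3,4,5,6]=1
  size 5 → [0,3,4,5,6]=1  [2,3,4,5,6]=1
  first=0(q) contributes 1
  first=1(p) contributes 2
|[w]| = 3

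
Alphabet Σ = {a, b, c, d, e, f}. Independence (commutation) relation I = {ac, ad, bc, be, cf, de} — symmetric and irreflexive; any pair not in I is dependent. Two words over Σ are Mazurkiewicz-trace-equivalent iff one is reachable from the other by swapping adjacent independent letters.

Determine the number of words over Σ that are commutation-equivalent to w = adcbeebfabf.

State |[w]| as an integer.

26

0(a) covers ∅
1(d) covers ∅
2(c) covers 1:d
3(b) covers 0:a, 1:d
4(e) covers 0:a, 2:c
5(e) covers 4:e
6(b) covers 3:b
7(f) covers 5:e, 6:b
8(a) covers 7:f
9(b) covers 8:a
10(f) covers 9:b
floor of heap: 0:a, 1:d
completions by unplaced set U, small U first (add the entries for U minus each lowest piece of U):
  |U|=1: {10}:1
  |U|=2: {9,10}:1
  |U|=3: {8,9,10}:1
  |U|=4: {7,8,9,10}:1
  |U|=5: {5,7,8,9,10}:1  {6,7,8,9,10}:1
  |U|=6: {3,6,7,8,9,10}:1  {4,5,7,8,9,10}:1  {5,6,7,8,9,10}:2
  |U|=7: {2,4,5,7,8,9,10}:1  {3,5,6,7,8,9,10}:3  {4,5,6,7,8,9,10}:3
  |U|=8: {2,4,5,6,7,8,9,10}:4  {3,4,5,6,7,8,9,10}:6
  |U|=9: {0,3,4,5,6,7,8,9,10}:6  {2,3,4,5,6,7,8,9,10}:10
  start at 0(a): 10
  start at 1(d): 16
sum over floor = 26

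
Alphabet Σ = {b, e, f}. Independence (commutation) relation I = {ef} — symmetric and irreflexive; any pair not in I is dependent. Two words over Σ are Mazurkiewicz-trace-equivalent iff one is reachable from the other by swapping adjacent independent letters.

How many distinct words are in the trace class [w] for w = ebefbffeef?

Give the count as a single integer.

#0=e has no predecessor
#1=b depends on [0:e]
#2=e depends on [1:b]
#3=f depends on [1:b]
#4=b depends on [2:e, 3:f]
#5=f depends on [4:b]
#6=f depends on [5:f]
#7=e depends on [4:b]
#8=e depends on [7:e]
#9=f depends on [6:f]
sources: [0:e]
N(rest) = Σ N(rest − s) over sources s of rest; N(one piece) = 1:
  size 1 → [8]=1  [9]=1
  size 2 → [6,9]=1  [7,8]=1  [8,9]=2
  size 3 → [5,6,9]=1  [6,8,9]=3  [7,8,9]=3
  size 4 → [5,6,8,9]=4  [6,7,8,9]=6
  size 5 → [5,6,7,8,9]=10
  size 6 → [4,5,6,7,8,9]=10
  size 7 → [2,4,5,6,7,8,9]=10  [3,4,5,6,7,8,9]=10
  size 8 → [2,3,4,5,6,7,8,9]=20
  first=0(e) contributes 20

20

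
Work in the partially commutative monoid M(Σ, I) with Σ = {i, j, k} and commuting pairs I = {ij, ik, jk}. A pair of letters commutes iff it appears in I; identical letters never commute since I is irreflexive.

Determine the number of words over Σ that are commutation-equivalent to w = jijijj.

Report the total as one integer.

15

piece 0:j — minimal
piece 1:i — minimal
piece 2:j rests on {0:j}
piece 3:i rests on {1:i}
piece 4:j rests on {2:j}
piece 5:j rests on {4:j}
minimal pieces: {0:j, 1:i}
ways to finish when only these pieces remain (= sum over removing one remaining piece with nothing left below it):
  1 left: {3}→1  {5}→1
  2 left: {1,3}→1  {3,5}→2  {4,5}→1
  3 left: {1,3,5}→3  {2,4,5}→1  {3,4,5}→3
  4 left: {0,2,4,5}→1  {1,3,4,5}→6  {2,3,4,5}→4
  placing 0:j first → 10 extensions
  placing 1:i first → 5 extensions
total linear extensions = 15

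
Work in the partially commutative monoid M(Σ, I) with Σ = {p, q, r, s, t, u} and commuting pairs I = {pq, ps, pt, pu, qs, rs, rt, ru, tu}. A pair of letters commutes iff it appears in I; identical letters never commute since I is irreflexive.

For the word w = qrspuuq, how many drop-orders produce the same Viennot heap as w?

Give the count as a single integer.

drop 0:q onto floor
drop 1:r onto {0:q}
drop 2:s onto floor
drop 3:p onto {1:r}
drop 4:u onto {0:q, 2:s}
drop 5:u onto {4:u}
drop 6:q onto {1:r, 5:u}
ground layer = {0:q, 2:s}
drop-orders for the pieces not yet dropped (sum over which currently-grounded one goes next):
  1 to go: {3} 1  {6} 1
  2 to go: {3,6} 2  {5,6} 1
  3 to go: {1,3,6} 2  {3,5,6} 3  {4,5,6} 1
  4 to go: {1,3,5,6} 5  {2,4,5,6} 1  {3,4,5,6} 4
  5 to go: {1,3,4,5,6} 9  {2,3,4,5,6} 5
  if 0:q drops first: 14 orders
  if 2:s drops first: 9 orders
heap linearizations: 23

23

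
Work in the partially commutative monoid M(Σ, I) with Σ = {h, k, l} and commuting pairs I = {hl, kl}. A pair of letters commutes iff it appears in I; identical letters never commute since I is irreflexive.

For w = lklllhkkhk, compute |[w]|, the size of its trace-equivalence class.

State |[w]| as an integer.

210

0(l) covers ∅
1(k) covers ∅
2(l) covers 0:l
3(l) covers 2:l
4(l) covers 3:l
5(h) covers 1:k
6(k) covers 5:h
7(k) covers 6:k
8(h) covers 7:k
9(k) covers 8:h
floor of heap: 0:l, 1:k
completions by unplaced set U, small U first (add the entries for U minus each lowest piece of U):
  |U|=1: {4}:1  {9}:1
  |U|=2: {3,4}:1  {4,9}:2  {8,9}:1
  |U|=3: {2,3,4}:1  {3,4,9}:3  {4,8,9}:3  {7,8,9}:1
  |U|=4: {0,2,3,4}:1  {2,3,4,9}:4  {3,4,8,9}:6  {4,7,8,9}:4  {6,7,8,9}:1
  |U|=5: {0,2,3,4,9}:5  {2,3,4,8,9}:10  {3,4,7,8,9}:10  {4,6,7,8,9}:5  {5,6,7,8,9}:1
  |U|=6: {0,2,3,4,8,9}:15  {1,5,6,7,8,9}:1  {2,3,4,7,8,9}:20  {3,4,6,7,8,9}:15  {4,5,6,7,8,9}:6
  |U|=7: {0,2,3,4,7,8,9}:35  {1,4,5,6,7,8,9}:7  {2,3,4,6,7,8,9}:35  {3,4,5,6,7,8,9}:21
  |U|=8: {0,2,3,4,6,7,8,9}:70  {1,3,4,5,6,7,8,9}:28  {2,3,4,5,6,7,8,9}:56
  start at 0(l): 84
  start at 1(k): 126
sum over floor = 210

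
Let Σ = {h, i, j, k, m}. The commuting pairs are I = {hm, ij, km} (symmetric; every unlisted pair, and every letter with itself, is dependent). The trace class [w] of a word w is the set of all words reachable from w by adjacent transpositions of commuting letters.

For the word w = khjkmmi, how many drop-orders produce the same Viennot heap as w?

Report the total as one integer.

piece 0:k — minimal
piece 1:h rests on {0:k}
piece 2:j rests on {1:h}
piece 3:k rests on {2:j}
piece 4:m rests on {2:j}
piece 5:m rests on {4:m}
piece 6:i rests on {3:k, 5:m}
minimal pieces: {0:k}
ways to finish when only these pieces remain (= sum over removing one remaining piece with nothing left below it):
  1 left: {6}→1
  2 left: {3,6}→1  {5,6}→1
  3 left: {3,5,6}→2  {4,5,6}→1
  4 left: {3,4,5,6}→3
  5 left: {2,3,4,5,6}→3
  placing 0:k first → 3 extensions

3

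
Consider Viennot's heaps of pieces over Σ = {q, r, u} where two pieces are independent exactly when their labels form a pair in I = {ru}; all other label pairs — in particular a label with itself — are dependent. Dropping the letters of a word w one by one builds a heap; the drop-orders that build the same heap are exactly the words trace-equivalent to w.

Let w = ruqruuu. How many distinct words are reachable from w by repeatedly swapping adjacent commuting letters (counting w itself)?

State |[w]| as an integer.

8

piece 0:r — minimal
piece 1:u — minimal
piece 2:q rests on {0:r, 1:u}
piece 3:r rests on {2:q}
piece 4:u rests on {2:q}
piece 5:u rests on {4:u}
piece 6:u rests on {5:u}
minimal pieces: {0:r, 1:u}
ways to finish when only these pieces remain (= sum over removing one remaining piece with nothing left below it):
  1 left: {3}→1  {6}→1
  2 left: {3,6}→2  {5,6}→1
  3 left: {3,5,6}→3  {4,5,6}→1
  4 left: {3,4,5,6}→4
  5 left: {2,3,4,5,6}→4
  placing 0:r first → 4 extensions
  placing 1:u first → 4 extensions
total linear extensions = 8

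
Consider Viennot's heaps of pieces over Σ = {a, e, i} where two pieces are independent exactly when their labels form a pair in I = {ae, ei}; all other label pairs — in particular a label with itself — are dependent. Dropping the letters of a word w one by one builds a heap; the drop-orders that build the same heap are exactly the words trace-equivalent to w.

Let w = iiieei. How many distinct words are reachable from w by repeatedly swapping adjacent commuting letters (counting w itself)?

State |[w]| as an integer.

15

0(i) covers ∅
1(i) covers 0:i
2(i) covers 1:i
3(e) covers ∅
4(e) covers 3:e
5(i) covers 2:i
floor of heap: 0:i, 3:e
completions by unplaced set U, small U first (add the entries for U minus each lowest piece of U):
  |U|=1: {4}:1  {5}:1
  |U|=2: {2,5}:1  {3,4}:1  {4,5}:2
  |U|=3: {1,2,5}:1  {2,4,5}:3  {3,4,5}:3
  |U|=4: {0,1,2,5}:1  {1,2,4,5}:4  {2,3,4,5}:6
  start at 0(i): 10
  start at 3(e): 5
sum over floor = 15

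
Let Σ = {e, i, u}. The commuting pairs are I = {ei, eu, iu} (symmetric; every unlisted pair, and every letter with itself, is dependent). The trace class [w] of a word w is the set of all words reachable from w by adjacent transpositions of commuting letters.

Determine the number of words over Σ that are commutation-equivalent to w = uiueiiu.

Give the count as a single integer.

drop 0:u onto floor
drop 1:i onto floor
drop 2:u onto {0:u}
drop 3:e onto floor
drop 4:i onto {1:i}
drop 5:i onto {4:i}
drop 6:u onto {2:u}
ground layer = {0:u, 1:i, 3:e}
drop-orders for the pieces not yet dropped (sum over which currently-grounded one goes next):
  1 to go: {3} 1  {5} 1  {6} 1
  2 to go: {2,6} 1  {3,5} 2  {3,6} 2  {4,5} 1  {5,6} 2
  3 to go: {0,2,6} 1  {1,4,5} 1  {2,3,6} 3  {2,5,6} 3  {3,4,5} 3  {3,5,6} 6  {4,5,6} 3
  4 to go: {0,2,3,6} 4  {0,2,5,6} 4  {1,3,4,5} 4  {1,4,5,6} 4  {2,3,5,6} 12  {2,4,5,6} 6  {3,4,5,6} 12
  5 to go: {0,2,3,5,6} 20  {0,2,4,5,6} 10  {1,2,4,5,6} 10  {1,3,4,5,6} 20  {2,3,4,5,6} 30
  if 0:u drops first: 60 orders
  if 1:i drops first: 60 orders
  if 3:e drops first: 20 orders
heap linearizations: 140

140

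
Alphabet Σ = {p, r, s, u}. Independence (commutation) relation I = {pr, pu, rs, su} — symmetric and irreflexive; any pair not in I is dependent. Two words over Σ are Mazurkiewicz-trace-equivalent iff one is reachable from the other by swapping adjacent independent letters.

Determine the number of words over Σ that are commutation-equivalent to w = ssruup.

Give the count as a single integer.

20

piece 0:s — minimal
piece 1:s rests on {0:s}
piece 2:r — minimal
piece 3:u rests on {2:r}
piece 4:u rests on {3:u}
piece 5:p rests on {1:s}
minimal pieces: {0:s, 2:r}
ways to finish when only these pieces remain (= sum over removing one remaining piece with nothing left below it):
  1 left: {4}→1  {5}→1
  2 left: {1,5}→1  {3,4}→1  {4,5}→2
  3 left: {0,1,5}→1  {1,4,5}→3  {2,3,4}→1  {3,4,5}→3
  4 left: {0,1,4,5}→4  {1,3,4,5}→6  {2,3,4,5}→4
  placing 0:s first → 10 extensions
  placing 2:r first → 10 extensions
total linear extensions = 20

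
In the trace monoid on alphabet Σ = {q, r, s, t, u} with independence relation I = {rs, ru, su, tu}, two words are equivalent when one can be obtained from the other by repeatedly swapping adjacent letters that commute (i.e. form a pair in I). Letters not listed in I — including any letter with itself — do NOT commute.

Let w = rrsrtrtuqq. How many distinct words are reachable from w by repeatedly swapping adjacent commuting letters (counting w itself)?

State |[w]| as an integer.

32

drop 0:r onto floor
drop 1:r onto {0:r}
drop 2:s onto floor
drop 3:r onto {1:r}
drop 4:t onto {2:s, 3:r}
drop 5:r onto {4:t}
drop 6:t onto {5:r}
drop 7:u onto floor
drop 8:q onto {6:t, 7:u}
drop 9:q onto {8:q}
ground layer = {0:r, 2:s, 7:u}
drop-orders for the pieces not yet dropped (sum over which currently-grounded one goes next):
  1 to go: {9} 1
  2 to go: {8,9} 1
  3 to go: {6,8,9} 1  {7,8,9} 1
  4 to go: {5,6,8,9} 1  {6,7,8,9} 2
  5 to go: {4,5,6,8,9} 1  {5,6,7,8,9} 3
  6 to go: {2,4,5,6,8,9} 1  {3,4,5,6,8,9} 1  {4,5,6,7,8,9} 4
  7 to go: {1,3,4,5,6,8,9} 1  {2,3,4,5,6,8,9} 2  {2,4,5,6,7,8,9} 5  {3,4,5,6,7,8,9} 5
  8 to go: {0,1,3,4,5,6,8,9} 1  {1,2,3,4,5,6,8,9} 3  {1,3,4,5,6,7,8,9} 6  {2,3,4,5,6,7,8,9} 12
  if 0:r drops first: 21 orders
  if 2:s drops first: 7 orders
  if 7:u drops first: 4 orders
heap linearizations: 32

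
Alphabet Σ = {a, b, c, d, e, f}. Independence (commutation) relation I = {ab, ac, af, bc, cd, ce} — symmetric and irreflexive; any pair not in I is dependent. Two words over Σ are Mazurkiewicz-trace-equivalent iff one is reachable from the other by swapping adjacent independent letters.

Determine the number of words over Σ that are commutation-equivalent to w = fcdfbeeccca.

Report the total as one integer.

piece 0:f — minimal
piece 1:c rests on {0:f}
piece 2:d rests on {0:f}
piece 3:f rests on {1:c, 2:d}
piece 4:b rests on {3:f}
piece 5:e rests on {4:b}
piece 6:e rests on {5:e}
piece 7:c rests on {3:f}
piece 8:c rests on {7:c}
piece 9:c rests on {8:c}
piece 10:a rests on {6:e}
minimal pieces: {0:f}
ways to finish when only these pieces remain (= sum over removing one remaining piece with nothing left below it):
  1 left: {9}→1  {10}→1
  2 left: {6,10}→1  {8,9}→1  {9,10}→2
  3 left: {5,6,10}→1  {6,9,10}→3  {7,8,9}→1  {8,9,10}→3
  4 left: {4,5,6,10}→1  {5,6,9,10}→4  {6,8,9,10}→6  {7,8,9,10}→4
  5 left: {4,5,6,9,10}→5  {5,6,8,9,10}→10  {6,7,8,9,10}→10
  6 left: {4,5,6,8,9,10}→15  {5,6,7,8,9,10}→20
  7 left: {4,5,6,7,8,9,10}→35
  8 left: {3,4,5,6,7,8,9,10}→35
  9 left: {1,3,4,5,6,7,8,9,10}→35  {2,3,4,5,6,7,8,9,10}→35
  placing 0:f first → 70 extensions

70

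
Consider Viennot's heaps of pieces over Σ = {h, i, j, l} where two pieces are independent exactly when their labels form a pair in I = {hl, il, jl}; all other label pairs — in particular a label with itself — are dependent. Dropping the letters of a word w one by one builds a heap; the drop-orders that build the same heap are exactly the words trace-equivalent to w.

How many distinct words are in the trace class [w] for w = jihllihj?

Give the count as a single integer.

drop 0:j onto floor
drop 1:i onto {0:j}
drop 2:h onto {1:i}
drop 3:l onto floor
drop 4:l onto {3:l}
drop 5:i onto {2:h}
drop 6:h onto {5:i}
drop 7:j onto {6:h}
ground layer = {0:j, 3:l}
drop-orders for the pieces not yet dropped (sum over which currently-grounded one goes next):
  1 to go: {4} 1  {7} 1
  2 to go: {3,4} 1  {4,7} 2  {6,7} 1
  3 to go: {3,4,7} 3  {4,6,7} 3  {5,6,7} 1
  4 to go: {2,5,6,7} 1  {3,4,6,7} 6  {4,5,6,7} 4
  5 to go: {1,2,5,6,7} 1  {2,4,5,6,7} 5  {3,4,5,6,7} 10
  6 to go: {0,1,2,5,6,7} 1  {1,2,4,5,6,7} 6  {2,3,4,5,6,7} 15
  if 0:j drops first: 21 orders
  if 3:l drops first: 7 orders
heap linearizations: 28

28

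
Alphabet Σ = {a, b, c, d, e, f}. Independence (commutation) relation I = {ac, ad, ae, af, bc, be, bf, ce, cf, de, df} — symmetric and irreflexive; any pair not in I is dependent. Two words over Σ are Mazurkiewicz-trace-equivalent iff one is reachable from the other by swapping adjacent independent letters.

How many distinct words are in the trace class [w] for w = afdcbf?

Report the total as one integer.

#0=a has no predecessor
#1=f has no predecessor
#2=d has no predecessor
#3=c depends on [2:d]
#4=b depends on [0:a, 2:d]
#5=f depends on [1:f]
sources: [0:a, 1:f, 2:d]
N(rest) = Σ N(rest − s) over sources s of rest; N(one piece) = 1:
  size 1 → [3]=1  [4]=1  [5]=1
  size 2 → [0,4]=1  [1,5]=1  [3,4]=2  [3,5]=2  [4,5]=2
  size 3 → [0,3,4]=3  [0,4,5]=3  [1,3,5]=3  [1,4,5]=3  [2,3,4]=2  [3,4,5]=6
  size 4 → [0,1,4,5]=6  [0,2,3,4]=5  [0,3,4,5]=12  [1,3,4,5]=12  [2,3,4,5]=8
  first=0(a) contributes 20
  first=1(f) contributes 25
  first=2(d) contributes 30
|[w]| = 75

75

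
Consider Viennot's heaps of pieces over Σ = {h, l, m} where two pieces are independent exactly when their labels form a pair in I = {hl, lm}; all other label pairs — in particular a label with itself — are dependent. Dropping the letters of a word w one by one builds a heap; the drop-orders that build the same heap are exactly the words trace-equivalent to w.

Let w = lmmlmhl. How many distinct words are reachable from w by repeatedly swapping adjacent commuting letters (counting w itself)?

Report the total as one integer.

#0=l has no predecessor
#1=m has no predecessor
#2=m depends on [1:m]
#3=l depends on [0:l]
#4=m depends on [2:m]
#5=h depends on [4:m]
#6=l depends on [3:l]
sources: [0:l, 1:m]
N(rest) = Σ N(rest − s) over sources s of rest; N(one piece) = 1:
  size 1 → [5]=1  [6]=1
  size 2 → [3,6]=1  [4,5]=1  [5,6]=2
  size 3 → [0,3,6]=1  [2,4,5]=1  [3,5,6]=3  [4,5,6]=3
  size 4 → [0,3,5,6]=4  [1,2,4,5]=1  [2,4,5,6]=4  [3,4,5,6]=6
  size 5 → [0,3,4,5,6]=10  [1,2,4,5,6]=5  [2,3,4,5,6]=10
  first=0(l) contributes 15
  first=1(m) contributes 20
|[w]| = 35

35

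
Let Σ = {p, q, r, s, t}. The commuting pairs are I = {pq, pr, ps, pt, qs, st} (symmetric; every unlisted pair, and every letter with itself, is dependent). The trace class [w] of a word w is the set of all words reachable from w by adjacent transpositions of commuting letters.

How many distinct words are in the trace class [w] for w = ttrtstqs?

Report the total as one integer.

10

0(t) covers ∅
1(t) covers 0:t
2(r) covers 1:t
3(t) covers 2:r
4(s) covers 2:r
5(t) covers 3:t
6(q) covers 5:t
7(s) covers 4:s
floor of heap: 0:t
completions by unplaced set U, small U first (add the entries for U minus each lowest piece of U):
  |U|=1: {6}:1  {7}:1
  |U|=2: {4,7}:1  {5,6}:1  {6,7}:2
  |U|=3: {3,5,6}:1  {4,6,7}:3  {5,6,7}:3
  |U|=4: {3,5,6,7}:4  {4,5,6,7}:6
  |U|=5: {3,4,5,6,7}:10
  |U|=6: {2,3,4,5,6,7}:10
  start at 0(t): 10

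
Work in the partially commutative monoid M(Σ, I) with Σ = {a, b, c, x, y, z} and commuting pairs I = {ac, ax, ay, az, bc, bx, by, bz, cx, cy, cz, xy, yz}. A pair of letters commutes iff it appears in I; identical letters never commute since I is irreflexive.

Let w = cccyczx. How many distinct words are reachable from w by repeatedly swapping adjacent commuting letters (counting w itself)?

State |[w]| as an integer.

drop 0:c onto floor
drop 1:c onto {0:c}
drop 2:c onto {1:c}
drop 3:y onto floor
drop 4:c onto {2:c}
drop 5:z onto floor
drop 6:x onto {5:z}
ground layer = {0:c, 3:y, 5:z}
drop-orders for the pieces not yet dropped (sum over which currently-grounded one goes next):
  1 to go: {3} 1  {4} 1  {6} 1
  2 to go: {2,4} 1  {3,4} 2  {3,6} 2  {4,6} 2  {5,6} 1
  3 to go: {1,2,4} 1  {2,3,4} 3  {2,4,6} 3  {3,4,6} 6  {3,5,6} 3  {4,5,6} 3
  4 to go: {0,1,2,4} 1  {1,2,3,4} 4  {1,2,4,6} 4  {2,3,4,6} 12  {2,4,5,6} 6  {3,4,5,6} 12
  5 to go: {0,1,2,3,4} 5  {0,1,2,4,6} 5  {1,2,3,4,6} 20  {1,2,4,5,6} 10  {2,3,4,5,6} 30
  if 0:c drops first: 60 orders
  if 3:y drops first: 15 orders
  if 5:z drops first: 30 orders
heap linearizations: 105

105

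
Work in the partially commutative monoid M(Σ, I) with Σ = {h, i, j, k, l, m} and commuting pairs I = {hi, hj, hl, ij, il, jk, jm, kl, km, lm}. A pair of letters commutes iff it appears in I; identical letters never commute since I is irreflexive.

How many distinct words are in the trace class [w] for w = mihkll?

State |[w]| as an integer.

drop 0:m onto floor
drop 1:i onto {0:m}
drop 2:h onto {0:m}
drop 3:k onto {1:i, 2:h}
drop 4:l onto floor
drop 5:l onto {4:l}
ground layer = {0:m, 4:l}
drop-orders for the pieces not yet dropped (sum over which currently-grounded one goes next):
  1 to go: {3} 1  {5} 1
  2 to go: {1,3} 1  {2,3} 1  {3,5} 2  {4,5} 1
  3 to go: {1,2,3} 2  {1,3,5} 3  {2,3,5} 3  {3,4,5} 3
  4 to go: {0,1,2,3} 2  {1,2,3,5} 8  {1,3,4,5} 6  {2,3,4,5} 6
  if 0:m drops first: 20 orders
  if 4:l drops first: 10 orders
heap linearizations: 30

30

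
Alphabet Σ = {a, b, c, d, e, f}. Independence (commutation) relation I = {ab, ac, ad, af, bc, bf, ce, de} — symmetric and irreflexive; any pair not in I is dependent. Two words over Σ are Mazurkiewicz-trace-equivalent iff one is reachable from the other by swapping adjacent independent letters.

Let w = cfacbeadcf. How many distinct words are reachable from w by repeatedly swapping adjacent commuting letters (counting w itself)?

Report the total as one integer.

268

drop 0:c onto floor
drop 1:f onto {0:c}
drop 2:a onto floor
drop 3:c onto {1:f}
drop 4:b onto floor
drop 5:e onto {1:f, 2:a, 4:b}
drop 6:a onto {5:e}
drop 7:d onto {3:c, 4:b}
drop 8:c onto {7:d}
drop 9:f onto {5:e, 8:c}
ground layer = {0:c, 2:a, 4:b}
drop-orders for the pieces not yet dropped (sum over which currently-grounded one goes next):
  1 to go: {6} 1  {9} 1
  2 to go: {6,9} 2  {8,9} 1
  3 to go: {5,6,9} 2  {6,8,9} 3  {7,8,9} 1
  4 to go: {2,5,6,9} 2  {3,7,8,9} 1  {5,6,8,9} 5  {6,7,8,9} 4
  5 to go: {2,5,6,8,9} 7  {3,6,7,8,9} 5  {5,6,7,8,9} 9
  6 to go: {2,5,6,7,8,9} 16  {3,5,6,7,8,9} 14  {4,5,6,7,8,9} 9
  7 to go: {1,3,5,6,7,8,9} 14  {2,3,5,6,7,8,9} 30  {2,4,5,6,7,8,9} 25  {3,4,5,6,7,8,9} 23
  8 to go: {0,1,3,5,6,7,8,9} 14  {1,2,3,5,6,7,8,9} 44  {1,3,4,5,6,7,8,9} 37  {2,3,4,5,6,7,8,9} 78
  if 0:c drops first: 159 orders
  if 2:a drops first: 51 orders
  if 4:b drops first: 58 orders
heap linearizations: 268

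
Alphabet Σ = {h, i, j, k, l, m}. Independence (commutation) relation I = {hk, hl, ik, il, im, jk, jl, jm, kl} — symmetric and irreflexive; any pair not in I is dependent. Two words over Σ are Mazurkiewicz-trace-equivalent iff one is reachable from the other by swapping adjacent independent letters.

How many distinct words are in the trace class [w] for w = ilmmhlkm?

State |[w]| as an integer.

#0=i has no predecessor
#1=l has no predecessor
#2=m depends on [1:l]
#3=m depends on [2:m]
#4=h depends on [0:i, 3:m]
#5=l depends on [3:m]
#6=k depends on [3:m]
#7=m depends on [4:h, 5:l, 6:k]
sources: [0:i, 1:l]
N(rest) = Σ N(rest − s) over sources s of rest; N(one piece) = 1:
  size 1 → [7]=1
  size 2 → [4,7]=1  [5,7]=1  [6,7]=1
  size 3 → [0,4,7]=1  [4,5,7]=2  [4,6,7]=2  [5,6,7]=2
  size 4 → [0,4,5,7]=3  [0,4,6,7]=3  [4,5,6,7]=6
  size 5 → [0,4,5,6,7]=12  [3,4,5,6,7]=6
  size 6 → [0,3,4,5,6,7]=18  [2,3,4,5,6,7]=6
  first=0(i) contributes 6
  first=1(l) contributes 24
|[w]| = 30

30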